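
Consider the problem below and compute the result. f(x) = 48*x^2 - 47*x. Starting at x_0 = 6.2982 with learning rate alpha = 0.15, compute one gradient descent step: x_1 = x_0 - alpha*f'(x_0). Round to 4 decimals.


We compute the gradient at x_0 and apply the update.
f'(x) = 96*x - 47
f'(6.2982) = 96*6.2982 - 47 = 557.6272
x_1 = 6.2982 - 0.15*557.6272 = -77.3459


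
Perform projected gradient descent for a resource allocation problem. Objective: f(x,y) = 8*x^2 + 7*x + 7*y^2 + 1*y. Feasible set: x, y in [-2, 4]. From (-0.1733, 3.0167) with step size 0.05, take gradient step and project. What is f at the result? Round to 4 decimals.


Step 1: Compute gradient at (-0.1733, 3.0167).
grad_x = 2*8*-0.1733 + 7 = 4.2272
grad_y = 2*7*3.0167 + 1 = 43.2338
Step 2: Gradient step.
x_raw = -0.1733 - 0.05*4.2272 = -0.3847
y_raw = 3.0167 - 0.05*43.2338 = 0.855
Step 3: Project onto [-2, 4].
x_proj = clip(-0.3847) = -0.3847
y_proj = clip(0.855) = 0.855
Step 4: Evaluate f.
f(-0.3847, 0.855) = 4.4634


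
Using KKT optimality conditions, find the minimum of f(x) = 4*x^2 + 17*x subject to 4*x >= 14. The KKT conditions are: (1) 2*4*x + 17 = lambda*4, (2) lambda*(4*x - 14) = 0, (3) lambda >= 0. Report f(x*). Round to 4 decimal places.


Step 1: Try lambda = 0 (constraint inactive).
x_unc = -17/(2*4) = -2.125
Check: 4*-2.125 = -8.5 < 14 -- violated!
Step 2: Constraint must be active: 4*x = 14
x* = 14/4 = 3.5
lambda = (2*4*3.5 + 17)/4 = 11.25
Step 3: Compute optimal value.
f(x*) = 4*3.5^2 + 17*3.5 = 108.5


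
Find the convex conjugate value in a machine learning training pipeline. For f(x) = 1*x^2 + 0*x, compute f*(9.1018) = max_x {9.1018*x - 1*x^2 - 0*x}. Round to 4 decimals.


f*(y) = sup_x {y*x - a*x^2 - b*x} = sup_x {(y-b)*x - a*x^2}
FOC: (y - b) - 2a*x = 0 => x* = (y - b)/(2a)
x* = (9.1018 - 0)/(2*1) = 4.5509
f*(9.1018) = (y-b)^2/(4a) = (9.1018 - 0)^2/(4*1)
= 82.8428/4 = 20.7107


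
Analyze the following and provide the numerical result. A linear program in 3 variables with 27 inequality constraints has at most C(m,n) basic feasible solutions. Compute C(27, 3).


Each vertex corresponds to some choice of n active constraints out of m, so the number of vertices is at most C(m, n) = m! / (n!(m-n)!).
m = 27, n = 3
Numerator: 27 * 26 * 25
Denominator: 3! = 6
C(27, 3) = 2925


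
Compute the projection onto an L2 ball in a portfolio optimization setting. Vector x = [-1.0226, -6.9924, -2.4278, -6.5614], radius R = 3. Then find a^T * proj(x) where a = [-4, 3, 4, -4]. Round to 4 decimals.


Step 1: Compute ||x|| (intermediates to 6 decimals).
||x|| = sqrt((-1.0226)^2 + (-6.9924)^2 + (-2.4278)^2 + (-6.5614)^2) = 9.944121
Step 2: Project.
Since ||x|| > R, scale = R/||x|| = 3/9.944121 = 0.301686, proj(x) = scale * x
proj(x) = [-0.308504, -2.109509, -0.732433, -1.979483]
Step 3: Dot product.
a^T * proj(x) = -4*(-0.308504) + 3*(-2.109509) + 4*(-0.732433) - 4*(-1.979483) = -0.1063


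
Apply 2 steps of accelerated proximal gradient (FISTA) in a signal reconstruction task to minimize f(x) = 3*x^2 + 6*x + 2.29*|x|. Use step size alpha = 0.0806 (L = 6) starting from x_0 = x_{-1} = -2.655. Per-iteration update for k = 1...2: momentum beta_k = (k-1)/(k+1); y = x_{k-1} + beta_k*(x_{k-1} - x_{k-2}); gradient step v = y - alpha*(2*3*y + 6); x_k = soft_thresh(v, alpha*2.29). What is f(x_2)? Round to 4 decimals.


FISTA on f(x) = 3*x^2 + 6*x + 2.29*|x|
L = 6, alpha = 0.0806
Iteration 1: beta = 0.0, y = -2.655 + 0.0*(-2.655 + 2.655) = -2.655
  grad(y) = -9.93, v = y - alpha*grad = -1.8546
  prox(v) = soft_thresh(-1.8546, 0.1846) = -1.6701
Iteration 2: beta = 0.3333, y = -1.6701 + 0.3333*(-1.6701 + 2.655) = -1.3418
  grad(y) = -2.0505, v = y - alpha*grad = -1.1765
  prox(v) = soft_thresh(-1.1765, 0.1846) = -0.9919
f(x_2) = 3*(-0.9919)^2 + 6*(-0.9919) + 2.29*|-0.9919| = -0.7283


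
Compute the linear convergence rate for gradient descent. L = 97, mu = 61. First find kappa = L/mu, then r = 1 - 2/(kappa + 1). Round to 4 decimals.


Step 1: Compute the condition number.
kappa = L/mu = 97/61 = 1.5902
Step 2: Compute the convergence rate.
r = 1 - 2/(kappa + 1) = 1 - 2*mu/(L + mu) = (L - mu)/(L + mu) = 36/158 = 0.2278


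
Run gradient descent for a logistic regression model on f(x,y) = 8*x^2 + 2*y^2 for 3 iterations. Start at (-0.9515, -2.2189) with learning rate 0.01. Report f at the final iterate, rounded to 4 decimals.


Gradient descent on f(x,y) = 8*x^2 + 2*y^2.
Starting point: (-0.9515, -2.2189), alpha = 0.01
Step 1: grad_x = 2*8*-0.9515 = -15.224, grad_y = 2*2*-2.2189 = -8.8756
  x_1 = -0.9515 - 0.01*-15.224 = -0.7993
  y_1 = -2.2189 - 0.01*-8.8756 = -2.1301
Step 2: grad_x = 2*8*-0.7993 = -12.7882, grad_y = 2*2*-2.1301 = -8.5206
  x_2 = -0.7993 - 0.01*-12.7882 = -0.6714
  y_2 = -2.1301 - 0.01*-8.5206 = -2.0449
Step 3: grad_x = 2*8*-0.6714 = -10.7421, grad_y = 2*2*-2.0449 = -8.1798
  x_3 = -0.6714 - 0.01*-10.7421 = -0.564
  y_3 = -2.0449 - 0.01*-8.1798 = -1.9631
f(-0.564, -1.9631) = 8*(-0.564)^2 + 2*(-1.9631)^2 = 10.2522


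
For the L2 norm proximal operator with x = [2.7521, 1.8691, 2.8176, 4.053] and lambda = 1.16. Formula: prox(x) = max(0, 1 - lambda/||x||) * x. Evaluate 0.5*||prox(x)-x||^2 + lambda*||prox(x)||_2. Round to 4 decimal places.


Step 1: Compute ||x||.
||x|| = 5.9526
Step 2: Compute scaling factor.
scale = max(0, 1 - 1.16/5.9526) = 0.8051
Step 3: prox(x) = [2.2158, 1.5049, 2.2685, 3.2632]
||prox(x)|| = 4.7926
Step 4: Proximal objective.
0.5*||prox-x||^2 = 0.6728
lambda*||prox|| = 5.5594
Total = 6.2322


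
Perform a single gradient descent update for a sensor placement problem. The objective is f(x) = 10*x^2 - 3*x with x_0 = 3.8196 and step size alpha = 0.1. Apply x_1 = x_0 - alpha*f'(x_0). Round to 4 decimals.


We compute the gradient at x_0 and apply the update.
f'(x) = 20*x - 3
f'(3.8196) = 20*3.8196 - 3 = 73.392
x_1 = 3.8196 - 0.1*73.392 = -3.5196


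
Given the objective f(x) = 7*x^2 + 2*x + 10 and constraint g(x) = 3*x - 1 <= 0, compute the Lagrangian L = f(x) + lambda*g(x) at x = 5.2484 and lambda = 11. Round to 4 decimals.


Step 1: Evaluate f(x).
f(5.2484) = 7*5.2484^2 + 2*5.2484 + 10 = 213.3167
Step 2: Evaluate g(x).
g(5.2484) = 3*5.2484 - 1 = 14.7452
Step 3: Compute Lagrangian.
L = 213.3167 + 11*14.7452 = 375.5139


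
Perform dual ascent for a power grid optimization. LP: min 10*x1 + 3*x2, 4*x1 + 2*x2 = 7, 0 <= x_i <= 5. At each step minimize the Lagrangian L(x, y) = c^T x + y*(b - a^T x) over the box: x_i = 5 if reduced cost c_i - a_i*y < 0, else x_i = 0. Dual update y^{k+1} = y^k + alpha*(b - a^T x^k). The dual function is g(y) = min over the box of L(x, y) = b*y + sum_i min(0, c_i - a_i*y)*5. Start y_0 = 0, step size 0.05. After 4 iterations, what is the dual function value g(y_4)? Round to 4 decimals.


Dual ascent for LP: min 10*x1 + 3*x2, 4*x1 + 2*x2 = 7, 0 <= x_i <= 5
Step 1: y^k = 0.0, reduced costs: (10.0, 3.0)
  x^k = (0.0, 0.0), subgradient = b - a^T x = 7.0
  y^{k+1} = 0.0 + 0.05*7.0 = 0.35
Step 2: y^k = 0.35, reduced costs: (8.6, 2.3)
  x^k = (0.0, 0.0), subgradient = b - a^T x = 7.0
  y^{k+1} = 0.35 + 0.05*7.0 = 0.7
Step 3: y^k = 0.7, reduced costs: (7.2, 1.6)
  x^k = (0.0, 0.0), subgradient = b - a^T x = 7.0
  y^{k+1} = 0.7 + 0.05*7.0 = 1.05
Step 4: y^k = 1.05, reduced costs: (5.8, 0.9)
  x^k = (0.0, 0.0), subgradient = b - a^T x = 7.0
  y^{k+1} = 1.05 + 0.05*7.0 = 1.4
Dual objective at y_4 = 1.4: reduced costs (4.4, 0.2), box minimizer x = (0.0, 0.0)
g(y_4) = b*y + (c1 - a1*y)*x1 + (c2 - a2*y)*x2 = 7*1.4 + 4.4*0.0 + 0.2*0.0 = 9.8 + 0.0 + 0.0 = 9.8


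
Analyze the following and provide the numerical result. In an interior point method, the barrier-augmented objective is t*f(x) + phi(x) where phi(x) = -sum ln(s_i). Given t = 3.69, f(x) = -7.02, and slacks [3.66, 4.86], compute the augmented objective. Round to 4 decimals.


Step 1: Compute log-barrier.
ln values: [1.2975, 1.581]
phi = -(1.2975 + 1.581) = -2.8785
Step 2: Compute augmented objective.
t*f(x) = 3.69*-7.02 = -25.9038
Total = -25.9038 - 2.8785 = -28.7823


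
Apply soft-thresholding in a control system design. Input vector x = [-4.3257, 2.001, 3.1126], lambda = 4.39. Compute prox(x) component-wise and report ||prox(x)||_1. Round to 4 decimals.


Soft-thresholding with lambda = 4.39:
prox(-4.3257) = sign(-4.3257)*max(|-4.3257| - 4.39, 0) = 0.0
prox(2.001) = sign(2.001)*max(|2.001| - 4.39, 0) = 0.0
prox(3.1126) = sign(3.1126)*max(|3.1126| - 4.39, 0) = 0.0
prox(x) = [0.0, 0.0, 0.0]
||prox(x)||_1 = 0.0 + 0.0 + 0.0 = 0.0


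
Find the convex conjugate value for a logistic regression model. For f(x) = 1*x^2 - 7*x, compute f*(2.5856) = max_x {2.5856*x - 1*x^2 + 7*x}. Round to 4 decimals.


f*(y) = sup_x {y*x - a*x^2 - b*x} = sup_x {(y-b)*x - a*x^2}
FOC: (y - b) - 2a*x = 0 => x* = (y - b)/(2a)
x* = (2.5856 + 7)/(2*1) = 4.7928
f*(2.5856) = (y-b)^2/(4a) = (2.5856 + 7)^2/(4*1)
= 91.8837/4 = 22.9709


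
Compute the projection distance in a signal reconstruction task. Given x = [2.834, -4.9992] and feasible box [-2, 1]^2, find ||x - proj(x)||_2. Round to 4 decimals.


Project each component onto [-2, 1].
clip(2.834) = 1.0, clip(-4.9992) = -2.0
Projection = [1.0, -2.0]
Squared diffs: [3.3636, 8.9952]
Distance = sqrt(12.3588) = 3.5155


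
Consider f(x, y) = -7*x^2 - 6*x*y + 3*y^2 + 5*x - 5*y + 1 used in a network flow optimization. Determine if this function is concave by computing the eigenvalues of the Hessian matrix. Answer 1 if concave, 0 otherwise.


The Hessian of f(x,y) = -7*x^2 - 6*x*y + 3*y^2 + 5*x - 5*y + 1 is:
H = [[-14, -6], [-6, 6]]
Trace = -14 + 6 = -8
Determinant = -14*6 - (-6)^2 = -120
Discriminant = (-8)^2 - 4*-120 = 544.0
Eigenvalues: lambda_1 = -15.6619, lambda_2 = 7.6619
The function is not concave.

0


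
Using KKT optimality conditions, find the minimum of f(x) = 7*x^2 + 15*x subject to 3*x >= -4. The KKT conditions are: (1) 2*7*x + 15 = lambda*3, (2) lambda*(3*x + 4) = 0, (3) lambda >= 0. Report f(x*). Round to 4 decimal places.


Step 1: Try lambda = 0 (constraint inactive).
Stationarity: 2*7*x + 15 = 0
x* = -15/(2*7) = -15/14 = -1.0714 (rounded; the exact value -15/14 is used below)
Check constraint: 3*-1.0714 = -3.2142 >= -4 -- satisfied.
Step 2: Compute optimal value.
f(x*) = 7*(-15/14)^2 + 15*(-15/14) = -8.0357


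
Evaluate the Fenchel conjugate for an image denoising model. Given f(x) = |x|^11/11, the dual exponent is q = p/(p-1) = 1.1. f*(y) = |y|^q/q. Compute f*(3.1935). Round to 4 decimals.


The conjugate exponent q satisfies 1/p + 1/q = 1.
p = 11, so q = 11/(11 - 1) = 1.1
|y|^q = 3.1935^1.1 = 3.5867
f*(3.1935) = 3.5867 / 1.1 = 3.2606


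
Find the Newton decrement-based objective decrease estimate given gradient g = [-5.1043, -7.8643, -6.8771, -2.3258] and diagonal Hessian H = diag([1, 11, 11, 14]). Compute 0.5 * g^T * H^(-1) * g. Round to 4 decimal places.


Step 1: H is diagonal, so H^(-1) * g = [-5.1043, -0.7149, -0.6252, -0.1661].
Step 2: g^T H^(-1) g = sum_i g_i^2 / H_ii
  = (-5.1043)^2/1 + (-7.8643)^2/11 + (-6.8771)^2/11 + (-2.3258)^2/14
  = 26.0539 + 5.6225 + 4.2995 + 0.3864 = 36.3622
Step 3: Objective decrease = 0.5 * g^T H^(-1) g = 18.1811


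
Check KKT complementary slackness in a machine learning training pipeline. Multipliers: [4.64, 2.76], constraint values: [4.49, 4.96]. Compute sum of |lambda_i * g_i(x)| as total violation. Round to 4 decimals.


KKT complementary slackness check:
lambda_1 * g_1 = 4.64 * 4.49 = 20.8336
lambda_2 * g_2 = 2.76 * 4.96 = 13.6896
Total violation = 20.8336 + 13.6896 = 34.5232


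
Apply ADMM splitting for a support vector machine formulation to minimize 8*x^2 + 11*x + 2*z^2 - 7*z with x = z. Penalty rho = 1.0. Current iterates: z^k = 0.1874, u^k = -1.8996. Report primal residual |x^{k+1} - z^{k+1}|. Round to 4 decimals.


ADMM iteration with rho = 1.0, z^k = 0.1874, u^k = -1.8996
Step 1: x-update.
Minimize 8*x^2 + 11*x + (1.0/2)*(x - 0.1874 - 1.8996)^2
FOC: (2*8 + 1.0)*x = -11 + 1.0*(0.1874 + 1.8996)
x^{k+1} = -0.5243
Step 2: z-update.
Minimize 2*z^2 - 7*z + (1.0/2)*(-0.5243 - z - 1.8996)^2
FOC: (2*2 + 1.0)*z = 7 + 1.0*(-0.5243 - 1.8996)
z^{k+1} = 0.9152
Step 3: u-update.
u^{k+1} = -1.8996 - 0.5243 - 0.9152 = -3.3391
Step 4: Primal residual = |-0.5243 - 0.9152| = 1.4395


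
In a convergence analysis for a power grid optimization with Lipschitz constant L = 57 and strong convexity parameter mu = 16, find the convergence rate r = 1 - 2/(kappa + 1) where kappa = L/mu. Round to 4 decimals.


Step 1: Compute the condition number.
kappa = L/mu = 57/16 = 3.5625
Step 2: Compute the convergence rate.
r = 1 - 2/(kappa + 1) = 1 - 2*mu/(L + mu) = (L - mu)/(L + mu) = 41/73 = 0.5616


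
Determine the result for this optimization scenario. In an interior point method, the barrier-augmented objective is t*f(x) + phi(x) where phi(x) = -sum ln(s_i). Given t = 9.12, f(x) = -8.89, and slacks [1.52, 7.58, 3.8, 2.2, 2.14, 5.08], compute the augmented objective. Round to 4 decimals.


Step 1: Compute log-barrier.
ln values: [0.4187, 2.0255, 1.335, 0.7885, 0.7608, 1.6253]
phi = -(0.4187 + 2.0255 + 1.335 + 0.7885 + 0.7608 + 1.6253) = -6.9538
Step 2: Compute augmented objective.
t*f(x) = 9.12*-8.89 = -81.0768
Total = -81.0768 - 6.9538 = -88.0306


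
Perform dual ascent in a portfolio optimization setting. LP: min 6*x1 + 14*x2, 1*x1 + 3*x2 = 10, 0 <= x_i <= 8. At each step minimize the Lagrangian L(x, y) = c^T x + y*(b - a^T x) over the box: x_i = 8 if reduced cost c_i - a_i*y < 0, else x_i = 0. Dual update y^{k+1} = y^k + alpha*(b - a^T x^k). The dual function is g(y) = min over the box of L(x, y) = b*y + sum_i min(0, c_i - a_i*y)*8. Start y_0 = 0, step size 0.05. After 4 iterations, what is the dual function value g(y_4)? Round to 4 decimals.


Dual ascent for LP: min 6*x1 + 14*x2, 1*x1 + 3*x2 = 10, 0 <= x_i <= 8
Step 1: y^k = 0.0, reduced costs: (6.0, 14.0)
  x^k = (0.0, 0.0), subgradient = b - a^T x = 10.0
  y^{k+1} = 0.0 + 0.05*10.0 = 0.5
Step 2: y^k = 0.5, reduced costs: (5.5, 12.5)
  x^k = (0.0, 0.0), subgradient = b - a^T x = 10.0
  y^{k+1} = 0.5 + 0.05*10.0 = 1.0
Step 3: y^k = 1.0, reduced costs: (5.0, 11.0)
  x^k = (0.0, 0.0), subgradient = b - a^T x = 10.0
  y^{k+1} = 1.0 + 0.05*10.0 = 1.5
Step 4: y^k = 1.5, reduced costs: (4.5, 9.5)
  x^k = (0.0, 0.0), subgradient = b - a^T x = 10.0
  y^{k+1} = 1.5 + 0.05*10.0 = 2.0
Dual objective at y_4 = 2.0: reduced costs (4.0, 8.0), box minimizer x = (0.0, 0.0)
g(y_4) = b*y + (c1 - a1*y)*x1 + (c2 - a2*y)*x2 = 10*2.0 + 4.0*0.0 + 8.0*0.0 = 20.0 + 0.0 + 0.0 = 20.0


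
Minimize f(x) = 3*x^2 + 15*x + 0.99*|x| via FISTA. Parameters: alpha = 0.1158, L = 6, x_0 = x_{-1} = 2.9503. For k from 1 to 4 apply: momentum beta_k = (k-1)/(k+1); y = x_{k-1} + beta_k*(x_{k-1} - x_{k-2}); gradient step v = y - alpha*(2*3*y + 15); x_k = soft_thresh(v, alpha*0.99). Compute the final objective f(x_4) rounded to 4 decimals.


FISTA on f(x) = 3*x^2 + 15*x + 0.99*|x|
L = 6, alpha = 0.1158
Iteration 1: beta = 0.0, y = 2.9503 + 0.0*(2.9503 - 2.9503) = 2.9503
  grad(y) = 32.7018, v = y - alpha*grad = -0.8366
  prox(v) = soft_thresh(-0.8366, 0.1146) = -0.7219
Iteration 2: beta = 0.3333, y = -0.7219 + 0.3333*(-0.7219 - 2.9503) = -1.946
  grad(y) = 3.324, v = y - alpha*grad = -2.3309
  prox(v) = soft_thresh(-2.3309, 0.1146) = -2.2163
Iteration 3: beta = 0.5, y = -2.2163 + 0.5*(-2.2163 + 0.7219) = -2.9635
  grad(y) = -2.7807, v = y - alpha*grad = -2.6414
  prox(v) = soft_thresh(-2.6414, 0.1146) = -2.5268
Iteration 4: beta = 0.6, y = -2.5268 + 0.6*(-2.5268 + 2.2163) = -2.7131
  grad(y) = -1.2787, v = y - alpha*grad = -2.565
  prox(v) = soft_thresh(-2.565, 0.1146) = -2.4504
f(x_4) = 3*(-2.4504)^2 + 15*(-2.4504) + 0.99*|-2.4504| = -16.3167


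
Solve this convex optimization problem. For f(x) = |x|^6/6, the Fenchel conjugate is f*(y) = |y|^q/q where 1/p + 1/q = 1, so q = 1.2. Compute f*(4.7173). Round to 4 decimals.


The conjugate exponent q satisfies 1/p + 1/q = 1.
p = 6, so q = 6/(6 - 1) = 1.2
|y|^q = 4.7173^1.2 = 6.4333
f*(4.7173) = 6.4333 / 1.2 = 5.3611


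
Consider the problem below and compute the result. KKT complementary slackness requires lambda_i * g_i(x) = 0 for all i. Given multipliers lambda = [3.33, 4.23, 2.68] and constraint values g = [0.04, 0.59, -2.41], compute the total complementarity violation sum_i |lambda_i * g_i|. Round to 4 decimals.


KKT complementary slackness check:
lambda_1 * g_1 = 3.33 * 0.04 = 0.1332
lambda_2 * g_2 = 4.23 * 0.59 = 2.4957
lambda_3 * g_3 = 2.68 * -2.41 = -6.4588
Total violation = 0.1332 + 2.4957 + 6.4588 = 9.0877


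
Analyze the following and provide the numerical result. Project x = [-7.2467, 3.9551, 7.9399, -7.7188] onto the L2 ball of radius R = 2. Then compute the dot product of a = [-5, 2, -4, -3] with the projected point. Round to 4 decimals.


Step 1: Compute ||x|| (intermediates to 6 decimals).
||x|| = sqrt((-7.2467)^2 + 3.9551^2 + 7.9399^2 + (-7.7188)^2) = 13.81229
Step 2: Project.
Since ||x|| > R, scale = R/||x|| = 2/13.81229 = 0.144799, proj(x) = scale * x
proj(x) = [-1.049315, 0.572695, 1.14969, -1.117675]
Step 3: Dot product.
a^T * proj(x) = -5*(-1.049315) + 2*0.572695 - 4*1.14969 - 3*(-1.117675) = 5.1462


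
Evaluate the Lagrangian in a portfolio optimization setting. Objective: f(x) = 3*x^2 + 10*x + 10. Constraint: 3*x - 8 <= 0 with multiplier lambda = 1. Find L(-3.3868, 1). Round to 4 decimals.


Step 1: Evaluate f(x).
f(-3.3868) = 3*(-3.3868)^2 + 10*(-3.3868) + 10 = 10.5432
Step 2: Evaluate g(x).
g(-3.3868) = 3*-3.3868 - 8 = -18.1604
Step 3: Compute Lagrangian.
L = 10.5432 + 1*-18.1604 = -7.6172


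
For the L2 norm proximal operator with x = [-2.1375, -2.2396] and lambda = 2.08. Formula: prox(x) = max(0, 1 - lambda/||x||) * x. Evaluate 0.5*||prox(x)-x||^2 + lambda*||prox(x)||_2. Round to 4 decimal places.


Step 1: Compute ||x||.
||x|| = 3.0959
Step 2: Compute scaling factor.
scale = max(0, 1 - 2.08/3.0959) = 0.3281
Step 3: prox(x) = [-0.7014, -0.7349]
||prox(x)|| = 1.0159
Step 4: Proximal objective.
0.5*||prox-x||^2 = 2.1632
lambda*||prox|| = 2.1131
Total = 4.2763


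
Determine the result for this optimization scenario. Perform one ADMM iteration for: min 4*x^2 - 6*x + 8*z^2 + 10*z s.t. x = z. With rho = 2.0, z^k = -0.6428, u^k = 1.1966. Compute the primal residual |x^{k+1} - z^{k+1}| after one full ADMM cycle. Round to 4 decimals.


ADMM iteration with rho = 2.0, z^k = -0.6428, u^k = 1.1966
Step 1: x-update.
Minimize 4*x^2 - 6*x + (2.0/2)*(x + 0.6428 + 1.1966)^2
FOC: (2*4 + 2.0)*x = 6 + 2.0*(-0.6428 - 1.1966)
x^{k+1} = 0.2321
Step 2: z-update.
Minimize 8*z^2 + 10*z + (2.0/2)*(0.2321 - z + 1.1966)^2
FOC: (2*8 + 2.0)*z = -10 + 2.0*(0.2321 + 1.1966)
z^{k+1} = -0.3968
Step 3: u-update.
u^{k+1} = 1.1966 + 0.2321 + 0.3968 = 1.8255
Step 4: Primal residual = |0.2321 + 0.3968| = 0.6289


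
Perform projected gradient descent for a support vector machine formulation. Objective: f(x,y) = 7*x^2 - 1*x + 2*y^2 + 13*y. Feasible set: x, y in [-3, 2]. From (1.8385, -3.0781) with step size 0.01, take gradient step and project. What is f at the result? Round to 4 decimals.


Step 1: Compute gradient at (1.8385, -3.0781).
grad_x = 2*7*1.8385 - 1 = 24.739
grad_y = 2*2*-3.0781 + 13 = 0.6876
Step 2: Gradient step.
x_raw = 1.8385 - 0.01*24.739 = 1.5911
y_raw = -3.0781 - 0.01*0.6876 = -3.085
Step 3: Project onto [-3, 2].
x_proj = clip(1.5911) = 1.5911
y_proj = clip(-3.085) = -3.0
Step 4: Evaluate f.
f(1.5911, -3.0) = -4.8697


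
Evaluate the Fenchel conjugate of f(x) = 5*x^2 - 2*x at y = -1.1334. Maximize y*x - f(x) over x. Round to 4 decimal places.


f*(y) = sup_x {y*x - a*x^2 - b*x} = sup_x {(y-b)*x - a*x^2}
FOC: (y - b) - 2a*x = 0 => x* = (y - b)/(2a)
x* = (-1.1334 + 2)/(2*5) = 0.0867
f*(-1.1334) = (y-b)^2/(4a) = (-1.1334 + 2)^2/(4*5)
= 0.751/20 = 0.0375


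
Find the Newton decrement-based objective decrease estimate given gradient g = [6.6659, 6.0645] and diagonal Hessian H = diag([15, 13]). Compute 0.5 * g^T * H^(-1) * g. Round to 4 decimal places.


Step 1: H is diagonal, so H^(-1) * g = [0.4444, 0.4665].
Step 2: g^T H^(-1) g = sum_i g_i^2 / H_ii
  = (6.6659)^2/15 + (6.0645)^2/13
  = 2.9623 + 2.8291 = 5.7914
Step 3: Objective decrease = 0.5 * g^T H^(-1) g = 2.8957


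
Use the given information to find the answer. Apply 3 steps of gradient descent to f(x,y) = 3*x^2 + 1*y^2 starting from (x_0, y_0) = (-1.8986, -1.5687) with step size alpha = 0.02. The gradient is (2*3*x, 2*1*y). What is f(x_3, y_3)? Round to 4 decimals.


Gradient descent on f(x,y) = 3*x^2 + 1*y^2.
Starting point: (-1.8986, -1.5687), alpha = 0.02
Step 1: grad_x = 2*3*-1.8986 = -11.3916, grad_y = 2*1*-1.5687 = -3.1374
  x_1 = -1.8986 - 0.02*-11.3916 = -1.6708
  y_1 = -1.5687 - 0.02*-3.1374 = -1.506
Step 2: grad_x = 2*3*-1.6708 = -10.0246, grad_y = 2*1*-1.506 = -3.0119
  x_2 = -1.6708 - 0.02*-10.0246 = -1.4703
  y_2 = -1.506 - 0.02*-3.0119 = -1.4457
Step 3: grad_x = 2*3*-1.4703 = -8.8217, grad_y = 2*1*-1.4457 = -2.8914
  x_3 = -1.4703 - 0.02*-8.8217 = -1.2938
  y_3 = -1.4457 - 0.02*-2.8914 = -1.3879
f(-1.2938, -1.3879) = 3*(-1.2938)^2 + 1*(-1.3879)^2 = 6.9483


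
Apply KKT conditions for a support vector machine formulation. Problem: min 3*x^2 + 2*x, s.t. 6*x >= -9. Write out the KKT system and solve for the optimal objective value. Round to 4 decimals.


Step 1: Try lambda = 0 (constraint inactive).
Stationarity: 2*3*x + 2 = 0
x* = -2/(2*3) = -1/3 = -0.3333 (rounded; the exact value -1/3 is used below)
Check constraint: 6*-0.3333 = -1.9998 >= -9 -- satisfied.
Step 2: Compute optimal value.
f(x*) = 3*(-1/3)^2 + 2*(-1/3) = -0.3333


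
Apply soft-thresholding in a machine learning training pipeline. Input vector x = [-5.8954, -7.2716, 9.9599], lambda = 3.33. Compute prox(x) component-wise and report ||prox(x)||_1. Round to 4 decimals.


Soft-thresholding with lambda = 3.33:
prox(-5.8954) = sign(-5.8954)*max(|-5.8954| - 3.33, 0) = -2.5654
prox(-7.2716) = sign(-7.2716)*max(|-7.2716| - 3.33, 0) = -3.9416
prox(9.9599) = sign(9.9599)*max(|9.9599| - 3.33, 0) = 6.6299
prox(x) = [-2.5654, -3.9416, 6.6299]
||prox(x)||_1 = 2.5654 + 3.9416 + 6.6299 = 13.1369


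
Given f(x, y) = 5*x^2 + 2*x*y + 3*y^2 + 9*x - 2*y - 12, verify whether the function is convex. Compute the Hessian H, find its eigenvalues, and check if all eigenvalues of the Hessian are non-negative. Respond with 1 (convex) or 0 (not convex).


The Hessian of f(x,y) = 5*x^2 + 2*x*y + 3*y^2 + 9*x - 2*y - 12 is:
H = [[10, 2], [2, 6]]
Trace = 10 + 6 = 16
Determinant = 10*6 - (2)^2 = 56
Discriminant = (16)^2 - 4*56 = 32.0
Eigenvalues: lambda_1 = 5.1716, lambda_2 = 10.8284
The function is convex.

1


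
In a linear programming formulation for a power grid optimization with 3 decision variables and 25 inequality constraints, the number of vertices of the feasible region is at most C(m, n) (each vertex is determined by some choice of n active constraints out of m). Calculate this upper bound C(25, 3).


Each vertex corresponds to some choice of n active constraints out of m, so the number of vertices is at most C(m, n) = m! / (n!(m-n)!).
m = 25, n = 3
Numerator: 25 * 24 * 23
Denominator: 3! = 6
C(25, 3) = 2300


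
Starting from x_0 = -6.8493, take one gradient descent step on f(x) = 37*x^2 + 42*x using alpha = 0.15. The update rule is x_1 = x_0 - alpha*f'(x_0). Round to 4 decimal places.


We compute the gradient at x_0 and apply the update.
f'(x) = 74*x + 42
f'(-6.8493) = 74*-6.8493 + 42 = -464.8482
x_1 = -6.8493 - 0.15*-464.8482 = 62.8779


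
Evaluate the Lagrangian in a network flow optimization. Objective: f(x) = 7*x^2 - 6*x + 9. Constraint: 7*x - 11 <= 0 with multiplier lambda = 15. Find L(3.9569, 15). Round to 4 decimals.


Step 1: Evaluate f(x).
f(3.9569) = 7*3.9569^2 - 6*3.9569 + 9 = 94.858
Step 2: Evaluate g(x).
g(3.9569) = 7*3.9569 - 11 = 16.6983
Step 3: Compute Lagrangian.
L = 94.858 + 15*16.6983 = 345.3325


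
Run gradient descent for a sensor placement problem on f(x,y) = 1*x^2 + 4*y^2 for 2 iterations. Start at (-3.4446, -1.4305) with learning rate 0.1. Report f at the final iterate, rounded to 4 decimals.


Gradient descent on f(x,y) = 1*x^2 + 4*y^2.
Starting point: (-3.4446, -1.4305), alpha = 0.1
Step 1: grad_x = 2*1*-3.4446 = -6.8892, grad_y = 2*4*-1.4305 = -11.444
  x_1 = -3.4446 - 0.1*-6.8892 = -2.7557
  y_1 = -1.4305 - 0.1*-11.444 = -0.2861
Step 2: grad_x = 2*1*-2.7557 = -5.5114, grad_y = 2*4*-0.2861 = -2.2888
  x_2 = -2.7557 - 0.1*-5.5114 = -2.2045
  y_2 = -0.2861 - 0.1*-2.2888 = -0.0572
f(-2.2045, -0.0572) = 1*(-2.2045)^2 + 4*(-0.0572)^2 = 4.8731


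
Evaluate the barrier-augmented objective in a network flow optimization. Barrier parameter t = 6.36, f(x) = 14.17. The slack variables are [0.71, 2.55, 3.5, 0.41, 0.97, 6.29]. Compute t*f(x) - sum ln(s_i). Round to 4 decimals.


Step 1: Compute log-barrier.
ln values: [-0.3425, 0.9361, 1.2528, -0.8916, -0.0305, 1.839]
phi = -(-0.3425 + 0.9361 + 1.2528 - 0.8916 - 0.0305 + 1.839) = -2.7633
Step 2: Compute augmented objective.
t*f(x) = 6.36*14.17 = 90.1212
Total = 90.1212 - 2.7633 = 87.3579


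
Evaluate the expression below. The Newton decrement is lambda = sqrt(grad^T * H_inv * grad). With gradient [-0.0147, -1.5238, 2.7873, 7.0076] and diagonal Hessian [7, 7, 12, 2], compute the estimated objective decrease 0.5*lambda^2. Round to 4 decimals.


Step 1: H is diagonal, so H^(-1) * g = [-0.0021, -0.2177, 0.2323, 3.5038].
Step 2: g^T H^(-1) g = sum_i g_i^2 / H_ii
  = (-0.0147)^2/7 + (-1.5238)^2/7 + (2.7873)^2/12 + (7.0076)^2/2
  = 0.0 + 0.3317 + 0.6474 + 24.5532 = 25.5324
Step 3: Objective decrease = 0.5 * g^T H^(-1) g = 12.7662


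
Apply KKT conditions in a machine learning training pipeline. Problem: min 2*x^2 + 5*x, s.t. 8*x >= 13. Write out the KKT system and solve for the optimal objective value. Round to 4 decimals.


Step 1: Try lambda = 0 (constraint inactive).
x_unc = -5/(2*2) = -1.25
Check: 8*-1.25 = -10.0 < 13 -- violated!
Step 2: Constraint must be active: 8*x = 13
x* = 13/8 = 1.625
lambda = (2*2*1.625 + 5)/8 = 1.4375
Step 3: Compute optimal value.
f(x*) = 2*1.625^2 + 5*1.625 = 13.4063


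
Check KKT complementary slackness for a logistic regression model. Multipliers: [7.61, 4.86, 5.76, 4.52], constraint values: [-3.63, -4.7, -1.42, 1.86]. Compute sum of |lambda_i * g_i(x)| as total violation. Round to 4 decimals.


KKT complementary slackness check:
lambda_1 * g_1 = 7.61 * -3.63 = -27.6243
lambda_2 * g_2 = 4.86 * -4.7 = -22.842
lambda_3 * g_3 = 5.76 * -1.42 = -8.1792
lambda_4 * g_4 = 4.52 * 1.86 = 8.4072
Total violation = 27.6243 + 22.842 + 8.1792 + 8.4072 = 67.0527


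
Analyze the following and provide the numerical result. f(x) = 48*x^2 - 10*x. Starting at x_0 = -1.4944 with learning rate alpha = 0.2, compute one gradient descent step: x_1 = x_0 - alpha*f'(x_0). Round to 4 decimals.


We compute the gradient at x_0 and apply the update.
f'(x) = 96*x - 10
f'(-1.4944) = 96*-1.4944 - 10 = -153.4624
x_1 = -1.4944 - 0.2*-153.4624 = 29.1981


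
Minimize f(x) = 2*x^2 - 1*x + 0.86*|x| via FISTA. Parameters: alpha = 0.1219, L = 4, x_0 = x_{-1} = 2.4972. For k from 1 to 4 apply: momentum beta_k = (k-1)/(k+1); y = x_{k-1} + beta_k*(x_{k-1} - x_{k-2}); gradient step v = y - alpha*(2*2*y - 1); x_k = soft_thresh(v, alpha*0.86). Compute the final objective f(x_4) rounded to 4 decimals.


FISTA on f(x) = 2*x^2 - 1*x + 0.86*|x|
L = 4, alpha = 0.1219
Iteration 1: beta = 0.0, y = 2.4972 + 0.0*(2.4972 - 2.4972) = 2.4972
  grad(y) = 8.9888, v = y - alpha*grad = 1.4015
  prox(v) = soft_thresh(1.4015, 0.1048) = 1.2966
Iteration 2: beta = 0.3333, y = 1.2966 + 0.3333*(1.2966 - 2.4972) = 0.8964
  grad(y) = 2.5858, v = y - alpha*grad = 0.5812
  prox(v) = soft_thresh(0.5812, 0.1048) = 0.4764
Iteration 3: beta = 0.5, y = 0.4764 + 0.5*(0.4764 - 1.2966) = 0.0663
  grad(y) = -0.7348, v = y - alpha*grad = 0.1559
  prox(v) = soft_thresh(0.1559, 0.1048) = 0.051
Iteration 4: beta = 0.6, y = 0.051 + 0.6*(0.051 - 0.4764) = -0.2042
  grad(y) = -1.8168, v = y - alpha*grad = 0.0173
  prox(v) = soft_thresh(0.0173, 0.1048) = 0.0
f(x_4) = 2*0.0^2 - 1*0.0 + 0.86*|0.0| = 0.0


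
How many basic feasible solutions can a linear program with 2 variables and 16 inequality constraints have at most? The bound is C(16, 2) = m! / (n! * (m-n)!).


Each vertex corresponds to some choice of n active constraints out of m, so the number of vertices is at most C(m, n) = m! / (n!(m-n)!).
m = 16, n = 2
Numerator: 16 * 15
Denominator: 2! = 2
C(16, 2) = 120


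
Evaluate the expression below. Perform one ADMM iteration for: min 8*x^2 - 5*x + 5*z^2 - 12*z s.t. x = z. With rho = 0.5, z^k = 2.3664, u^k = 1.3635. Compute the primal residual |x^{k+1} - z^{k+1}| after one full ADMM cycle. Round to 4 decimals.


ADMM iteration with rho = 0.5, z^k = 2.3664, u^k = 1.3635
Step 1: x-update.
Minimize 8*x^2 - 5*x + (0.5/2)*(x - 2.3664 + 1.3635)^2
FOC: (2*8 + 0.5)*x = 5 + 0.5*(2.3664 - 1.3635)
x^{k+1} = 0.3334
Step 2: z-update.
Minimize 5*z^2 - 12*z + (0.5/2)*(0.3334 - z + 1.3635)^2
FOC: (2*5 + 0.5)*z = 12 + 0.5*(0.3334 + 1.3635)
z^{k+1} = 1.2237
Step 3: u-update.
u^{k+1} = 1.3635 + 0.3334 - 1.2237 = 0.4733
Step 4: Primal residual = |0.3334 - 1.2237| = 0.8902


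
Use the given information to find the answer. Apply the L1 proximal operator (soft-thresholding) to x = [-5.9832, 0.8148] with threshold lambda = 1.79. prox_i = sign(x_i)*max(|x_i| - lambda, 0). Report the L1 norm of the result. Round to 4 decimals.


Soft-thresholding with lambda = 1.79:
prox(-5.9832) = sign(-5.9832)*max(|-5.9832| - 1.79, 0) = -4.1932
prox(0.8148) = sign(0.8148)*max(|0.8148| - 1.79, 0) = 0.0
prox(x) = [-4.1932, 0.0]
||prox(x)||_1 = 4.1932 + 0.0 = 4.1932


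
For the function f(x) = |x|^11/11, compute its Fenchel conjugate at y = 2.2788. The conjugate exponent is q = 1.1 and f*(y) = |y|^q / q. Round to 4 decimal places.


The conjugate exponent q satisfies 1/p + 1/q = 1.
p = 11, so q = 11/(11 - 1) = 1.1
|y|^q = 2.2788^1.1 = 2.4744
f*(2.2788) = 2.4744 / 1.1 = 2.2495


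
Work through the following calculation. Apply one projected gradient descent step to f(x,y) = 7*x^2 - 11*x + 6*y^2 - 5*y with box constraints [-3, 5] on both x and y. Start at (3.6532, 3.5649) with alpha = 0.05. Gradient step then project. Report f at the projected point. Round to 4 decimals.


Step 1: Compute gradient at (3.6532, 3.5649).
grad_x = 2*7*3.6532 - 11 = 40.1448
grad_y = 2*6*3.5649 - 5 = 37.7788
Step 2: Gradient step.
x_raw = 3.6532 - 0.05*40.1448 = 1.646
y_raw = 3.5649 - 0.05*37.7788 = 1.676
Step 3: Project onto [-3, 5].
x_proj = clip(1.646) = 1.646
y_proj = clip(1.676) = 1.676
Step 4: Evaluate f.
f(1.646, 1.676) = 9.332


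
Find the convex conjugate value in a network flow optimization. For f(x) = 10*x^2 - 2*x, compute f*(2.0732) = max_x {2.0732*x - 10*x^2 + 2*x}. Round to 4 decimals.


f*(y) = sup_x {y*x - a*x^2 - b*x} = sup_x {(y-b)*x - a*x^2}
FOC: (y - b) - 2a*x = 0 => x* = (y - b)/(2a)
x* = (2.0732 + 2)/(2*10) = 0.2037
f*(2.0732) = (y-b)^2/(4a) = (2.0732 + 2)^2/(4*10)
= 16.591/40 = 0.4148


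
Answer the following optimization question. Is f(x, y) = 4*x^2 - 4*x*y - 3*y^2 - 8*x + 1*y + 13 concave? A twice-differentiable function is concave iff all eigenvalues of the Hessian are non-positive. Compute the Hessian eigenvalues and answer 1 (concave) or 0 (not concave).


The Hessian of f(x,y) = 4*x^2 - 4*x*y - 3*y^2 - 8*x + 1*y + 13 is:
H = [[8, -4], [-4, -6]]
Trace = 8 - 6 = 2
Determinant = 8*-6 - (-4)^2 = -64
Discriminant = (2)^2 - 4*-64 = 260.0
Eigenvalues: lambda_1 = -7.0623, lambda_2 = 9.0623
The function is not concave.

0


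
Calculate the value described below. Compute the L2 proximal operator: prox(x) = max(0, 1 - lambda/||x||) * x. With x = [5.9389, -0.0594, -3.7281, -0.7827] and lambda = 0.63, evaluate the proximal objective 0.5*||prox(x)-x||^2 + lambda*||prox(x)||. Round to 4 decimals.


Step 1: Compute ||x||.
||x|| = 7.0559
Step 2: Compute scaling factor.
scale = max(0, 1 - 0.63/7.0559) = 0.9107
Step 3: prox(x) = [5.4086, -0.0541, -3.3952, -0.7128]
||prox(x)|| = 6.4259
Step 4: Proximal objective.
0.5*||prox-x||^2 = 0.1985
lambda*||prox|| = 4.0483
Total = 4.2468


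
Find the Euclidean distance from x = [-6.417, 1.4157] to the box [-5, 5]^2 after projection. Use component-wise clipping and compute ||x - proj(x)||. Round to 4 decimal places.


Project each component onto [-5, 5].
clip(-6.417) = -5.0, clip(1.4157) = 1.4157
Projection = [-5.0, 1.4157]
Squared diffs: [2.0079, 0.0]
Distance = sqrt(2.0079) = 1.417


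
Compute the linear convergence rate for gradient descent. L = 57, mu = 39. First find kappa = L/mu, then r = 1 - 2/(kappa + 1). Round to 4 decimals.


Step 1: Compute the condition number.
kappa = L/mu = 57/39 = 1.4615
Step 2: Compute the convergence rate.
r = 1 - 2/(kappa + 1) = 1 - 2*mu/(L + mu) = (L - mu)/(L + mu) = 18/96 = 0.1875


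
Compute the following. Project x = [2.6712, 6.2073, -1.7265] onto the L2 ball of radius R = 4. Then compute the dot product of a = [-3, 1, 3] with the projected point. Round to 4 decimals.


Step 1: Compute ||x|| (intermediates to 6 decimals).
||x|| = sqrt(2.6712^2 + 6.2073^2 + (-1.7265)^2) = 6.974718
Step 2: Project.
Since ||x|| > R, scale = R/||x|| = 4/6.974718 = 0.5735, proj(x) = scale * x
proj(x) = [1.531933, 3.559887, -0.990148]
Step 3: Dot product.
a^T * proj(x) = -3*1.531933 + 1*3.559887 + 3*(-0.990148) = -4.0064


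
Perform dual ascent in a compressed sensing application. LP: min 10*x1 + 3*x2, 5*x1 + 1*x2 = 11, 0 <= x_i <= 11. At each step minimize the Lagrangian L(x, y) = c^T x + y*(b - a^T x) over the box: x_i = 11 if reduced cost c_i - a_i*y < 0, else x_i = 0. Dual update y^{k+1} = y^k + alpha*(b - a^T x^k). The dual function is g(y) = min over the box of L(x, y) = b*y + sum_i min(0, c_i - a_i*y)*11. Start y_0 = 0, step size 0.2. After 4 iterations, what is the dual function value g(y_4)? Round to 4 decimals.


Dual ascent for LP: min 10*x1 + 3*x2, 5*x1 + 1*x2 = 11, 0 <= x_i <= 11
Step 1: y^k = 0.0, reduced costs: (10.0, 3.0)
  x^k = (0.0, 0.0), subgradient = b - a^T x = 11.0
  y^{k+1} = 0.0 + 0.2*11.0 = 2.2
Step 2: y^k = 2.2, reduced costs: (-1.0, 0.8)
  x^k = (11.0, 0.0), subgradient = b - a^T x = -44.0
  y^{k+1} = 2.2 + 0.2*-44.0 = -6.6
Step 3: y^k = -6.6, reduced costs: (43.0, 9.6)
  x^k = (0.0, 0.0), subgradient = b - a^T x = 11.0
  y^{k+1} = -6.6 + 0.2*11.0 = -4.4
Step 4: y^k = -4.4, reduced costs: (32.0, 7.4)
  x^k = (0.0, 0.0), subgradient = b - a^T x = 11.0
  y^{k+1} = -4.4 + 0.2*11.0 = -2.2
Dual objective at y_4 = -2.2: reduced costs (21.0, 5.2), box minimizer x = (0.0, 0.0)
g(y_4) = b*y + (c1 - a1*y)*x1 + (c2 - a2*y)*x2 = 11*(-2.2) + 21.0*0.0 + 5.2*0.0 = -24.2 + 0.0 + 0.0 = -24.2


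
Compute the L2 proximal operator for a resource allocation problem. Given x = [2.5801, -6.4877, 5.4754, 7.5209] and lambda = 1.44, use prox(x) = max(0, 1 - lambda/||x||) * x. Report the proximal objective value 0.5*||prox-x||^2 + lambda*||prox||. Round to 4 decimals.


Step 1: Compute ||x||.
||x|| = 11.6315
Step 2: Compute scaling factor.
scale = max(0, 1 - 1.44/11.6315) = 0.8762
Step 3: prox(x) = [2.2607, -5.6845, 4.7975, 6.5898]
||prox(x)|| = 10.1915
Step 4: Proximal objective.
0.5*||prox-x||^2 = 1.0368
lambda*||prox|| = 14.6758
Total = 15.7125


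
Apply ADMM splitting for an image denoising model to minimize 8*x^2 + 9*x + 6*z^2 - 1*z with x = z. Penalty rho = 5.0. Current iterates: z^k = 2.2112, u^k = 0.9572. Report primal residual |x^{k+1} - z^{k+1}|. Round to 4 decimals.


ADMM iteration with rho = 5.0, z^k = 2.2112, u^k = 0.9572
Step 1: x-update.
Minimize 8*x^2 + 9*x + (5.0/2)*(x - 2.2112 + 0.9572)^2
FOC: (2*8 + 5.0)*x = -9 + 5.0*(2.2112 - 0.9572)
x^{k+1} = -0.13
Step 2: z-update.
Minimize 6*z^2 - 1*z + (5.0/2)*(-0.13 - z + 0.9572)^2
FOC: (2*6 + 5.0)*z = 1 + 5.0*(-0.13 + 0.9572)
z^{k+1} = 0.3021
Step 3: u-update.
u^{k+1} = 0.9572 - 0.13 - 0.3021 = 0.5251
Step 4: Primal residual = |-0.13 - 0.3021| = 0.4321


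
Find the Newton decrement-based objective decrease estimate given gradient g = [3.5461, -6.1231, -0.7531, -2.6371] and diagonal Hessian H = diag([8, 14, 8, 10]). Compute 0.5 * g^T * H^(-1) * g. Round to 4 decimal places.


Step 1: H is diagonal, so H^(-1) * g = [0.4433, -0.4374, -0.0941, -0.2637].
Step 2: g^T H^(-1) g = sum_i g_i^2 / H_ii
  = (3.5461)^2/8 + (-6.1231)^2/14 + (-0.7531)^2/8 + (-2.6371)^2/10
  = 1.5719 + 2.678 + 0.0709 + 0.6954 = 5.0162
Step 3: Objective decrease = 0.5 * g^T H^(-1) g = 2.5081


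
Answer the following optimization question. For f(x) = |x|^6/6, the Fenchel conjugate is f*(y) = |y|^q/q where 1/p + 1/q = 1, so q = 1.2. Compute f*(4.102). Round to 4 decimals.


The conjugate exponent q satisfies 1/p + 1/q = 1.
p = 6, so q = 6/(6 - 1) = 1.2
|y|^q = 4.102^1.2 = 5.4399
f*(4.102) = 5.4399 / 1.2 = 4.5333


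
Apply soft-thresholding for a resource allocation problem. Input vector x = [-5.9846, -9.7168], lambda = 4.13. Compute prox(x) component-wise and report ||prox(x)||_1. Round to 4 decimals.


Soft-thresholding with lambda = 4.13:
prox(-5.9846) = sign(-5.9846)*max(|-5.9846| - 4.13, 0) = -1.8546
prox(-9.7168) = sign(-9.7168)*max(|-9.7168| - 4.13, 0) = -5.5868
prox(x) = [-1.8546, -5.5868]
||prox(x)||_1 = 1.8546 + 5.5868 = 7.4414


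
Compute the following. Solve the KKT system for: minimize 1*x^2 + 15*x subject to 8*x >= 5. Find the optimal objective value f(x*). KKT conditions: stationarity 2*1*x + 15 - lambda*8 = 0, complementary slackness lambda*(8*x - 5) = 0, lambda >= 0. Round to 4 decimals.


Step 1: Try lambda = 0 (constraint inactive).
x_unc = -15/(2*1) = -7.5
Check: 8*-7.5 = -60.0 < 5 -- violated!
Step 2: Constraint must be active: 8*x = 5
x* = 5/8 = 0.625
lambda = (2*1*0.625 + 15)/8 = 2.0313
Step 3: Compute optimal value.
f(x*) = 1*0.625^2 + 15*0.625 = 9.7656


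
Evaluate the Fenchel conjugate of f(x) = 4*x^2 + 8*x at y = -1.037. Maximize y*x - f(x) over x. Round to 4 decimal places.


f*(y) = sup_x {y*x - a*x^2 - b*x} = sup_x {(y-b)*x - a*x^2}
FOC: (y - b) - 2a*x = 0 => x* = (y - b)/(2a)
x* = (-1.037 - 8)/(2*4) = -1.1296
f*(-1.037) = (y-b)^2/(4a) = (-1.037 - 8)^2/(4*4)
= 81.6674/16 = 5.1042


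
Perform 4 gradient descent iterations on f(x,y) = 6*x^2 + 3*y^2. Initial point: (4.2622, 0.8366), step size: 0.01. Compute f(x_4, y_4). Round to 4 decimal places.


Gradient descent on f(x,y) = 6*x^2 + 3*y^2.
Starting point: (4.2622, 0.8366), alpha = 0.01
Step 1: grad_x = 2*6*4.2622 = 51.1464, grad_y = 2*3*0.8366 = 5.0196
  x_1 = 4.2622 - 0.01*51.1464 = 3.7507
  y_1 = 0.8366 - 0.01*5.0196 = 0.7864
Step 2: grad_x = 2*6*3.7507 = 45.0088, grad_y = 2*3*0.7864 = 4.7184
  x_2 = 3.7507 - 0.01*45.0088 = 3.3006
  y_2 = 0.7864 - 0.01*4.7184 = 0.7392
Step 3: grad_x = 2*6*3.3006 = 39.6078, grad_y = 2*3*0.7392 = 4.4353
  x_3 = 3.3006 - 0.01*39.6078 = 2.9046
  y_3 = 0.7392 - 0.01*4.4353 = 0.6949
Step 4: grad_x = 2*6*2.9046 = 34.8548, grad_y = 2*3*0.6949 = 4.1692
  x_4 = 2.9046 - 0.01*34.8548 = 2.556
  y_4 = 0.6949 - 0.01*4.1692 = 0.6532
f(2.556, 0.6532) = 6*2.556^2 + 3*0.6532^2 = 40.4794


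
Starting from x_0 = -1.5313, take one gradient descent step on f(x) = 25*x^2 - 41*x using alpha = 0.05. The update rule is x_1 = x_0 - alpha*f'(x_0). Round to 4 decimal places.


We compute the gradient at x_0 and apply the update.
f'(x) = 50*x - 41
f'(-1.5313) = 50*-1.5313 - 41 = -117.565
x_1 = -1.5313 - 0.05*-117.565 = 4.347


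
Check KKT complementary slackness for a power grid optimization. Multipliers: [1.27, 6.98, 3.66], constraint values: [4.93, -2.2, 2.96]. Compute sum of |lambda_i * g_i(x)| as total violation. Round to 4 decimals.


KKT complementary slackness check:
lambda_1 * g_1 = 1.27 * 4.93 = 6.2611
lambda_2 * g_2 = 6.98 * -2.2 = -15.356
lambda_3 * g_3 = 3.66 * 2.96 = 10.8336
Total violation = 6.2611 + 15.356 + 10.8336 = 32.4507


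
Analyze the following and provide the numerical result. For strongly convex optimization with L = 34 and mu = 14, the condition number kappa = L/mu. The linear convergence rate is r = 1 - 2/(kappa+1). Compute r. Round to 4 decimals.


Step 1: Compute the condition number.
kappa = L/mu = 34/14 = 2.4286
Step 2: Compute the convergence rate.
r = 1 - 2/(kappa + 1) = 1 - 2*mu/(L + mu) = (L - mu)/(L + mu) = 20/48 = 0.4167


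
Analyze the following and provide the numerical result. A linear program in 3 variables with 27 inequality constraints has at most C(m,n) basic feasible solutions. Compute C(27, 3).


Each vertex corresponds to some choice of n active constraints out of m, so the number of vertices is at most C(m, n) = m! / (n!(m-n)!).
m = 27, n = 3
Numerator: 27 * 26 * 25
Denominator: 3! = 6
C(27, 3) = 2925
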